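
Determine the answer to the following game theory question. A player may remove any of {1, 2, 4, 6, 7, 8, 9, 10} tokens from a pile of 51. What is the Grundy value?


The subtraction set is S = {1, 2, 4, 6, 7, 8, 9, 10}.
G(k) = mex{ G(k - s) : s in S, s <= k }. We compute iteratively: G(0) = 0.
G(1) = mex({0}) = 1
G(2) = mex({0, 1}) = 2
G(3) = mex({1, 2}) = 0
G(4) = mex({0, 2}) = 1
G(5) = mex({0, 1}) = 2
G(6) = mex({0, 1, 2}) = 3
G(7) = mex({0, 1, 2, 3}) = 4
G(8) = mex({0, 1, 2, 3, 4}) = 5
G(9) = mex({0, 1, 2, 4, 5}) = 3
G(10) = mex({0, 1, 2, 3, 5}) = 4
G(11) = mex({0, 1, 2, 3, 4}) = 5
G(12) = mex({0, 1, 2, 3, 4, 5}) = 6
G(13) = mex({0, 1, 2, 3, 4, 5, 6}) = 7
G(14) = mex({1, 2, 3, 4, 5, 6, 7}) = 0
G(15) = mex({0, 2, 3, 4, 5, 7}) = 1
G(16) = mex({0, 1, 3, 4, 5, 6}) = 2
G(17) = mex({1, 2, 3, 4, 5, 7}) = 0
G(18) = mex({0, 2, 3, 4, 5, 6}) = 1
G(19) = mex({0, 1, 3, 4, 5, 6, 7}) = 2
G(20) = mex({0, 1, 2, 4, 5, 6, 7}) = 3
G(21) = mex({0, 1, 2, 3, 5, 6, 7}) = 4
G(22) = mex({0, 1, 2, 3, 4, 6, 7}) = 5
G(23) = mex({0, 1, 2, 4, 5, 7}) = 3
Observe that G(14)..G(23) = 0, 1, 2, 0, 1, 2, 3, 4, 5, 3 repeats G(0)..G(9) = 0, 1, 2, 0, 1, 2, 3, 4, 5, 3.
For k >= max(S) = 10, G(k) is determined by the previous 10 values G(k-10)..G(k-1); a window of 10 consecutive values has recurred shifted by 14, so by induction G(k + 14) = G(k) for all k >= 0: the sequence is periodic from the start with period 14.
One period: G(0..13) = 0, 1, 2, 0, 1, 2, 3, 4, 5, 3, 4, 5, 6, 7.
51 mod 14 = 9, so G(51) = G(9) = 3.

3


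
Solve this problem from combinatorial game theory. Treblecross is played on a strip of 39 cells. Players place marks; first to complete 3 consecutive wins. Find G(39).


Treblecross: place X on empty cells; 3-in-a-row wins.
Playing within two cells of an existing X lets the opponent win at once, so sensible play treats the cells i-2..i+2 around each X as dead. The player left with no safe cell loses, so this is a normal-play take-away game on strips of safe cells.
Placing X at cell i (0-indexed) of a strip of k safe cells leaves independent strips of sizes max(0, i-2) and max(0, k-i-3). Hence G(k) = mex{ G(max(0,i-2)) XOR G(max(0,k-i-3)) : 0 <= i < k }, with G(0) = 0.
G(1): splits (0,0):0^0=0 -> mex({0}) = 1
G(2): splits (0,0):0^0=0 -> mex({0}) = 1
G(3): splits (0,0):0^0=0 -> mex({0}) = 1
G(4): splits (0,1):0^1=1 (0,0):0^0=0 -> mex({0, 1}) = 2
G(5): splits (0,2):0^1=1 (0,1):0^1=1 (0,0):0^0=0 -> mex({0, 1}) = 2
G(6) = mex({1}) = 0
G(7) = mex({0, 1, 2}) = 3
G(8) = mex({0, 1, 2}) = 3
G(9) = mex({0, 2}) = 1
G(10) = mex({0, 2, 3}) = 1
G(11) = mex({0, 3}) = 1
G(12) = mex({1, 3}) = 0
G(13) = mex({0, 1, 2, 3}) = 4
G(14) = mex({0, 1, 2}) = 3
G(15) = mex({0, 1, 2}) = 3
G(16) = mex({0, 1, 2, 4}) = 3
G(17) = mex({0, 1, 3, 4}) = 2
G(18) = mex({0, 1, 3, 4}) = 2
G(19) = mex({0, 1, 3, 5}) = 2
G(20) = mex({0, 1, 2, 3, 5}) = 4
G(21) = mex({0, 1, 2, 3, 5}) = 4
G(22) = mex({1, 2, 6}) = 0
G(23) = mex({0, 1, 2, 3, 4, 6}) = 5
G(24) = mex({0, 1, 2, 3, 4}) = 5
G(25) = mex({0, 1, 3, 4, 7}) = 2
G(26) = mex({0, 1, 3, 4, 5, 7}) = 2
G(27) = mex({0, 1, 3, 5}) = 2
G(28) = mex({0, 1, 2, 5}) = 3
G(29) = mex({0, 1, 2, 4, 5, 6}) = 3
G(30) = mex({1, 2, 4, 6}) = 0
G(31) = mex({0, 1, 2, 3, 4, 6}) = 5
G(32) = mex({1, 2, 3, 4, 7}) = 0
G(33) = mex({0, 3, 7}) = 1
G(34) = mex({0, 2, 3, 5, 7}) = 1
G(35) = mex({0, 2, 3, 5, 6}) = 1
G(36) = mex({0, 1, 2, 5, 6}) = 3
G(37) = mex({0, 1, 2, 4, 5, 6}) = 3
G(38) = mex({0, 1, 2, 4}) = 3
G(39) = mex({0, 1, 2, 3, 4, 7}) = 5
Therefore G(39) = 5.

5


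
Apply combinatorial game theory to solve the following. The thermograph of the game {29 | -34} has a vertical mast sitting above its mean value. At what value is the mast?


Game = {29 | -34}, a switch {a | b} with numbers a > b.
Its thermograph has left wall a - t and right wall b + t, which meet at t = (a - b)/2, where both equal (a + b)/2. So the mast (mean value) is at (a + b)/2.
Mean = (29 + (-34))/2 = -5/2 = -5/2

-5/2


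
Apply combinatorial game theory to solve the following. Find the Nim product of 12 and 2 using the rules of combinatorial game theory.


Nim multiplication is bilinear over XOR: (u XOR v) * w = (u*w) XOR (v*w).
So we split each operand into its bit components and XOR the pairwise Nim products.
12 = 4 + 8 (as XOR of powers of 2).
2 = 2 (as XOR of powers of 2).
Using the standard Nim-product table on single bits:
  2*2 = 3,   2*4 = 8,   2*8 = 12,
  4*4 = 6,   4*8 = 11,  8*8 = 13,
and  1*x = x (identity), k*l = l*k (commutative).
Pairwise Nim products:
  4 * 2 = 8
  8 * 2 = 12
XOR them: 8 XOR 12 = 4.
Result: 12 * 2 = 4 (in Nim).

4


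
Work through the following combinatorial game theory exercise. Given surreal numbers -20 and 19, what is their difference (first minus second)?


x = -20, y = 19
x - y = -20 - 19 = -39

-39


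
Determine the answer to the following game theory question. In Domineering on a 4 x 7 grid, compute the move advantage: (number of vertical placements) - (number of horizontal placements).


Board is 4 x 7 (rows x cols).
Left (vertical) placements: (rows-1) * cols = 3 * 7 = 21
Right (horizontal) placements: rows * (cols-1) = 4 * 6 = 24
Advantage = Left - Right = 21 - 24 = -3

-3


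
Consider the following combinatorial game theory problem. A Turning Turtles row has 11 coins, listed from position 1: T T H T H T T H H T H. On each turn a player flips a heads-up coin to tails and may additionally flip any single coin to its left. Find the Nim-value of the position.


Coins: T T H T H T T H H T H
Key fact: a single head at position k behaves exactly like a Nim heap of size k (turning it to T and optionally flipping a coin at j < k corresponds to moving the heap from k to j, or to 0), and heads combine as a disjunctive sum (two heads at the same place would cancel, matching j XOR j = 0). So the Nim-value is the XOR of the 1-indexed positions of the heads.
Face-up positions (1-indexed): [3, 5, 8, 9, 11]
XOR 0 with 3: 0 XOR 3 = 3
XOR 3 with 5: 3 XOR 5 = 6
XOR 6 with 8: 6 XOR 8 = 14
XOR 14 with 9: 14 XOR 9 = 7
XOR 7 with 11: 7 XOR 11 = 12
Nim-value = 12

12


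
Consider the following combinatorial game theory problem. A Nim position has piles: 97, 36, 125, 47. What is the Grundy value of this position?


We need the XOR (exclusive or) of all pile sizes.
After XOR-ing pile 1 (size 97): 0 XOR 97 = 97
After XOR-ing pile 2 (size 36): 97 XOR 36 = 69
After XOR-ing pile 3 (size 125): 69 XOR 125 = 56
After XOR-ing pile 4 (size 47): 56 XOR 47 = 23
The Nim-value of this position is 23.

23


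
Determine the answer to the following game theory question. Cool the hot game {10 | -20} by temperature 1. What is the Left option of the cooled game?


Original game: {10 | -20} (a switch {a | b} with a > b).
Cooling by t (for t below the temperature (a - b)/2 = 15) taxes each move by t: {a | b} cooled by t is {a - t | b + t}.
Cooling amount: t = 1
Cooled Left option: 10 - 1 = 9
Cooled Right option: -20 + 1 = -19
Cooled game: {9 | -19}
Left option = 9

9


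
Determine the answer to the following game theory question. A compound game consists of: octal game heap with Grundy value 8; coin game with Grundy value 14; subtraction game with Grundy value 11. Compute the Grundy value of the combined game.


By the Sprague-Grundy theorem, the Grundy value of a sum of games is the XOR of individual Grundy values.
octal game heap: Grundy value = 8. Running XOR: 0 XOR 8 = 8
coin game: Grundy value = 14. Running XOR: 8 XOR 14 = 6
subtraction game: Grundy value = 11. Running XOR: 6 XOR 11 = 13
The combined Grundy value is 13.

13


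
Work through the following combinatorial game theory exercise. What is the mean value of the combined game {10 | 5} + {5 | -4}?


G1 = {10 | 5}, G2 = {5 | -4}
Each is a switch {a | b} with numbers a > b; its mean value is (a + b)/2, and mean value is additive over game sums: m(G1 + G2) = m(G1) + m(G2).
Mean of G1 = (10 + (5))/2 = 15/2 = 15/2
Mean of G2 = (5 + (-4))/2 = 1/2 = 1/2
Mean of G1 + G2 = 15/2 + 1/2 = 8

8


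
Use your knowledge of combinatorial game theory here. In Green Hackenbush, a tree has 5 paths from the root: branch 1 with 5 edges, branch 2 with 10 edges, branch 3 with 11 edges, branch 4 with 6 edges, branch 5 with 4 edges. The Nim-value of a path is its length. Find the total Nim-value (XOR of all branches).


The tree has 5 branches from the ground vertex.
In Green Hackenbush, the Nim-value of a simple path of length k is k.
Branch 1: length 5, Nim-value = 5
Branch 2: length 10, Nim-value = 10
Branch 3: length 11, Nim-value = 11
Branch 4: length 6, Nim-value = 6
Branch 5: length 4, Nim-value = 4
Total Nim-value = XOR of all branch values:
0 XOR 5 = 5
5 XOR 10 = 15
15 XOR 11 = 4
4 XOR 6 = 2
2 XOR 4 = 6
Nim-value of the tree = 6

6


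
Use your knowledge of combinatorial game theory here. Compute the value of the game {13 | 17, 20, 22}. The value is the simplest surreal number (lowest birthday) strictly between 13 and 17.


Left options: {13}, max = 13
Right options: {17, 20, 22}, min = 17
All options are numbers and max(Left) < min(Right), so by the simplicity theorem the value is the simplest (earliest-born) number strictly between 13 and 17.
Integers 14 through 16 all lie strictly between 13 and 17.
Among integers, the simplest (lowest birthday = smallest |n|; 0 is born on day 0, +-n on day n) is 14.
No non-integer in the interval can be simpler: if x is a non-integer in the interval, then floor(x) or ceil(x) also lies in the interval (the interval contains an integer), and both are proper prefixes of x's sign expansion, i.e. born earlier. So the game value is 14.
Game value = 14

14


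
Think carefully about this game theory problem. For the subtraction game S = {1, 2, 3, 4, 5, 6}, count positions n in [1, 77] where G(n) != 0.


Subtraction set S = {1, 2, 3, 4, 5, 6}, so G(n) = n mod 7.
G(n) = 0 when n is a multiple of 7.
Multiples of 7 in [1, 77]: 11
N-positions (nonzero Grundy) = 77 - 11 = 66

66


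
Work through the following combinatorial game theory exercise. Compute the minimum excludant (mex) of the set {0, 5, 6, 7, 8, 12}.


Set = {0, 5, 6, 7, 8, 12}
0 is in the set.
1 is NOT in the set. This is the mex.
mex = 1

1


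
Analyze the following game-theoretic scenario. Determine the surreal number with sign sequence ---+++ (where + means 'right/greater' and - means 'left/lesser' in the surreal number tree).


Sign expansion: ---+++
Rule: track bounds (lo, hi), initially (-inf, +inf). On '+', the current value becomes lo and we move to the simplest number in (value, hi): value + 1 if hi = +inf, otherwise the midpoint (value + hi)/2. On '-', the current value becomes hi and we move to value - 1 if lo = -inf, otherwise the midpoint (lo + value)/2.
Start at 0.
Step 1: sign = -, move left. Bounds: (-inf, 0). Value = -1
Step 2: sign = -, move left. Bounds: (-inf, -1). Value = -2
Step 3: sign = -, move left. Bounds: (-inf, -2). Value = -3
Step 4: sign = +, move right. Bounds: (-3, -2). Value = -5/2
Step 5: sign = +, move right. Bounds: (-5/2, -2). Value = -9/4
Step 6: sign = +, move right. Bounds: (-9/4, -2). Value = -17/8
The surreal number with sign expansion ---+++ is -17/8.

-17/8


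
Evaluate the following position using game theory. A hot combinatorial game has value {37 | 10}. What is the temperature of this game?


The game is {37 | 10}, a switch {a | b} with numbers a > b.
Cooling {a | b} by t gives {a - t | b + t}, which stops being hot when a - t = b + t, i.e. at t = (a - b)/2. So the temperature of a switch is (a - b)/2.
Temperature = (Left option - Right option) / 2
= (37 - (10)) / 2
= 27 / 2
= 27/2

27/2


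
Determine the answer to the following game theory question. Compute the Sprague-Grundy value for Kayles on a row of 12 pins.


Kayles: a move removes 1 or 2 adjacent pins from a contiguous row.
Removing pins from a row of k leaves two independent rows (a, b) with a + b = k - 1 (one pin) or a + b = k - 2 (two pins); an end removal gives a = 0.
By Sprague-Grundy, G(k) = mex{ G(a) XOR G(b) } over all these splits. G(0) = 0.
G(1): splits (0,0):0^0=0 -> mex({0}) = 1
G(2): splits (0,1):0^1=1 (0,0):0^0=0 -> mex({0, 1}) = 2
G(3): splits (0,2):0^2=2 (1,1):1^1=0 (0,1):0^1=1 -> mex({0, 1, 2}) = 3
G(4): splits (0,3):0^3=3 (1,2):1^2=3 (0,2):0^2=2 (1,1):1^1=0 -> mex({0, 2, 3}) = 1
G(5): splits (0,4):0^1=1 (1,3):1^3=2 (2,2):2^2=0 (0,3):0^3=3 (1,2):1^2=3 -> mex({0, 1, 2, 3}) = 4
G(6) = mex({0, 1, 2, 4}) = 3
G(7) = mex({0, 1, 3, 4, 5}) = 2
G(8) = mex({0, 2, 3, 5, 6}) = 1
G(9) = mex({0, 1, 2, 3, 6, 7}) = 4
G(10) = mex({0, 1, 3, 4, 5, 7}) = 2
G(11) = mex({0, 1, 2, 3, 4, 5}) = 6
G(12) = mex({0, 1, 2, 3, 5, 6, 7}) = 4
Therefore G(12) = 4.

4


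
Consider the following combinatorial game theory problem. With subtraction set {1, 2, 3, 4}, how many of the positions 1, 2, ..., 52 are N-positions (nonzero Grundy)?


Subtraction set S = {1, 2, 3, 4}, so G(n) = n mod 5.
G(n) = 0 when n is a multiple of 5.
Multiples of 5 in [1, 52]: 10
N-positions (nonzero Grundy) = 52 - 10 = 42

42


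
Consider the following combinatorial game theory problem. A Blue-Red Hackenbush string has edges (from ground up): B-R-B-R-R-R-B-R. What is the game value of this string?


Edges (from ground): B-R-B-R-R-R-B-R
By Berlekamp's sign-expansion rule, a Blue-Red Hackenbush stalk has the value of the surreal number whose sign sequence is the edge sequence with B -> + and R -> -.
Sign sequence: +-+---+-
Trace the sign expansion in the surreal number tree, starting from 0:
Edge 1: B (sign +) -> bounds (0, +inf), value = 1
Edge 2: R (sign -) -> bounds (0, 1), value = 1/2
Edge 3: B (sign +) -> bounds (1/2, 1), value = 3/4
Edge 4: R (sign -) -> bounds (1/2, 3/4), value = 5/8
Edge 5: R (sign -) -> bounds (1/2, 5/8), value = 9/16
Edge 6: R (sign -) -> bounds (1/2, 9/16), value = 17/32
Edge 7: B (sign +) -> bounds (17/32, 9/16), value = 35/64
Edge 8: R (sign -) -> bounds (17/32, 35/64), value = 69/128
Game value = 69/128

69/128


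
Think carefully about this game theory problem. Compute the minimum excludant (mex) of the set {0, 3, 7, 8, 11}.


Set = {0, 3, 7, 8, 11}
0 is in the set.
1 is NOT in the set. This is the mex.
mex = 1

1


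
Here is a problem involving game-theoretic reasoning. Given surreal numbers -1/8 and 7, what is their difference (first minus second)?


x = -1/8, y = 7
Converting to common denominator: 8
x = -1/8, y = 56/8
x - y = -1/8 - 7 = -57/8

-57/8


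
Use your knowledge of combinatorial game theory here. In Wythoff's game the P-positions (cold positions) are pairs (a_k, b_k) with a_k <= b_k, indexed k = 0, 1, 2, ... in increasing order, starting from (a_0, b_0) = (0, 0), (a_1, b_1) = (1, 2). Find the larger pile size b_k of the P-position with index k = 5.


By Wythoff's theorem, a_k = floor(k * phi) and b_k = floor(k * phi^2) = a_k + k, where phi = (1 + sqrt(5))/2 is the golden ratio.
phi = (1 + sqrt(5))/2 = 1.618034
phi^2 = phi + 1 = 2.618034
k = 5
k * phi^2 = 5 * 2.618034 = 13.090170
b_5 = floor(k * phi^2) = 13 (check: a_5 + k = 8 + 5 = 13)

13


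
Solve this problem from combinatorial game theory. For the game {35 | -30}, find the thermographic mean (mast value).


Game = {35 | -30}, a switch {a | b} with numbers a > b.
Its thermograph has left wall a - t and right wall b + t, which meet at t = (a - b)/2, where both equal (a + b)/2. So the mast (mean value) is at (a + b)/2.
Mean = (35 + (-30))/2 = 5/2 = 5/2

5/2


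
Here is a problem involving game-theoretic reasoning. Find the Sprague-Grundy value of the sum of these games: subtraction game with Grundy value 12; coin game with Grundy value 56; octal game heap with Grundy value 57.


By the Sprague-Grundy theorem, the Grundy value of a sum of games is the XOR of individual Grundy values.
subtraction game: Grundy value = 12. Running XOR: 0 XOR 12 = 12
coin game: Grundy value = 56. Running XOR: 12 XOR 56 = 52
octal game heap: Grundy value = 57. Running XOR: 52 XOR 57 = 13
The combined Grundy value is 13.

13


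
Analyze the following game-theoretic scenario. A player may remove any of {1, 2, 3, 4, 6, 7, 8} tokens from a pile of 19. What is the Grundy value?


The subtraction set is S = {1, 2, 3, 4, 6, 7, 8}.
G(k) = mex{ G(k - s) : s in S, s <= k }. We compute iteratively: G(0) = 0.
G(1) = mex({0}) = 1
G(2) = mex({0, 1}) = 2
G(3) = mex({0, 1, 2}) = 3
G(4) = mex({0, 1, 2, 3}) = 4
G(5) = mex({1, 2, 3, 4}) = 0
G(6) = mex({0, 2, 3, 4}) = 1
G(7) = mex({0, 1, 3, 4}) = 2
G(8) = mex({0, 1, 2, 4}) = 3
G(9) = mex({0, 1, 2, 3}) = 4
G(10) = mex({1, 2, 3, 4}) = 0
G(11) = mex({0, 2, 3, 4}) = 1
G(12) = mex({0, 1, 3, 4}) = 2
Observe that G(5)..G(12) = 0, 1, 2, 3, 4, 0, 1, 2 repeats G(0)..G(7) = 0, 1, 2, 3, 4, 0, 1, 2.
For k >= max(S) = 8, G(k) is determined by the previous 8 values G(k-8)..G(k-1); a window of 8 consecutive values has recurred shifted by 5, so by induction G(k + 5) = G(k) for all k >= 0: the sequence is periodic from the start with period 5.
One period: G(0..4) = 0, 1, 2, 3, 4.
19 mod 5 = 4, so G(19) = G(4) = 4.

4


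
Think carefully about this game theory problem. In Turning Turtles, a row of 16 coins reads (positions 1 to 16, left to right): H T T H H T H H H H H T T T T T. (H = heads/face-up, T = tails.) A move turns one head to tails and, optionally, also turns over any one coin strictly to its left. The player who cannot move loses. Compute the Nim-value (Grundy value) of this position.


Coins: H T T H H T H H H H H T T T T T
Key fact: a single head at position k behaves exactly like a Nim heap of size k (turning it to T and optionally flipping a coin at j < k corresponds to moving the heap from k to j, or to 0), and heads combine as a disjunctive sum (two heads at the same place would cancel, matching j XOR j = 0). So the Nim-value is the XOR of the 1-indexed positions of the heads.
Face-up positions (1-indexed): [1, 4, 5, 7, 8, 9, 10, 11]
XOR 0 with 1: 0 XOR 1 = 1
XOR 1 with 4: 1 XOR 4 = 5
XOR 5 with 5: 5 XOR 5 = 0
XOR 0 with 7: 0 XOR 7 = 7
XOR 7 with 8: 7 XOR 8 = 15
XOR 15 with 9: 15 XOR 9 = 6
XOR 6 with 10: 6 XOR 10 = 12
XOR 12 with 11: 12 XOR 11 = 7
Nim-value = 7

7


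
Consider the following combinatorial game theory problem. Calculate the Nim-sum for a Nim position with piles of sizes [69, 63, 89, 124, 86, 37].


We need the XOR (exclusive or) of all pile sizes.
After XOR-ing pile 1 (size 69): 0 XOR 69 = 69
After XOR-ing pile 2 (size 63): 69 XOR 63 = 122
After XOR-ing pile 3 (size 89): 122 XOR 89 = 35
After XOR-ing pile 4 (size 124): 35 XOR 124 = 95
After XOR-ing pile 5 (size 86): 95 XOR 86 = 9
After XOR-ing pile 6 (size 37): 9 XOR 37 = 44
The Nim-value of this position is 44.

44


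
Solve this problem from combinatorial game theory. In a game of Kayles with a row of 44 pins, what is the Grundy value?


Kayles: a move removes 1 or 2 adjacent pins from a contiguous row.
Removing pins from a row of k leaves two independent rows (a, b) with a + b = k - 1 (one pin) or a + b = k - 2 (two pins); an end removal gives a = 0.
By Sprague-Grundy, G(k) = mex{ G(a) XOR G(b) } over all these splits. G(0) = 0.
G(1): splits (0,0):0^0=0 -> mex({0}) = 1
G(2): splits (0,1):0^1=1 (0,0):0^0=0 -> mex({0, 1}) = 2
G(3): splits (0,2):0^2=2 (1,1):1^1=0 (0,1):0^1=1 -> mex({0, 1, 2}) = 3
G(4): splits (0,3):0^3=3 (1,2):1^2=3 (0,2):0^2=2 (1,1):1^1=0 -> mex({0, 2, 3}) = 1
G(5): splits (0,4):0^1=1 (1,3):1^3=2 (2,2):2^2=0 (0,3):0^3=3 (1,2):1^2=3 -> mex({0, 1, 2, 3}) = 4
G(6) = mex({0, 1, 2, 4}) = 3
G(7) = mex({0, 1, 3, 4, 5}) = 2
G(8) = mex({0, 2, 3, 5, 6}) = 1
G(9) = mex({0, 1, 2, 3, 6, 7}) = 4
G(10) = mex({0, 1, 3, 4, 5, 7}) = 2
G(11) = mex({0, 1, 2, 3, 4, 5}) = 6
G(12) = mex({0, 1, 2, 3, 5, 6, 7}) = 4
G(13) = mex({0, 2, 3, 4, 6, 7}) = 1
G(14) = mex({0, 1, 4, 5, 6, 7}) = 2
G(15) = mex({0, 1, 2, 3, 4, 5, 6}) = 7
G(16) = mex({0, 2, 3, 5, 6, 7}) = 1
G(17) = mex({0, 1, 2, 3, 5, 6, 7}) = 4
G(18) = mex({0, 1, 2, 4, 5, 6}) = 3
G(19) = mex({0, 1, 3, 4, 5, 7}) = 2
G(20) = mex({0, 2, 3, 4, 5, 6, 7}) = 1
G(21) = mex({0, 1, 2, 3, 5, 6, 7}) = 4
G(22) = mex({0, 1, 2, 3, 4, 5, 7}) = 6
G(23) = mex({0, 1, 2, 3, 4, 5, 6}) = 7
G(24) = mex({0, 1, 2, 3, 5, 6, 7}) = 4
G(25) = mex({0, 2, 3, 4, 6, 7}) = 1
G(26) = mex({0, 1, 3, 4, 5, 6, 7}) = 2
G(27) = mex({0, 1, 2, 3, 4, 5, 6, 7}) = 8
G(28) = mex({0, 1, 2, 3, 4, 6, 7, 8}) = 5
G(29) = mex({0, 1, 2, 3, 5, 6, 7, 8, 9}) = 4
G(30) = mex({0, 1, 2, 3, 4, 5, 6, 9, 10}) = 7
G(31) = mex({0, 1, 3, 4, 5, 7, 10, 11}) = 2
G(32) = mex({0, 2, 3, 4, 5, 6, 7, 9, 11}) = 1
G(33) = mex({0, 1, 2, 3, 4, 5, 6, 7, 9, 12}) = 8
G(34) = mex({0, 1, 2, 3, 4, 5, 7, 8, 11, 12}) = 6
G(35) = mex({0, 1, 2, 3, 4, 5, 6, 8, 9, 10, 11}) = 7
G(36) = mex({0, 1, 2, 3, 5, 6, 7, 9, 10}) = 4
G(37) = mex({0, 2, 3, 4, 6, 7, 9, 10, 11, 12}) = 1
G(38) = mex({0, 1, 3, 4, 5, 6, 7, 9, 10, 11, 12}) = 2
G(39) = mex({0, 1, 2, 4, 5, 6, 7, 9, 10, 12, 14}) = 3
G(40) = mex({0, 2, 3, 4, 6, 7, 11, 12, 14}) = 1
G(41) = mex({0, 1, 2, 3, 5, 6, 7, 9, 10, 11, 12}) = 4
G(42) = mex({0, 1, 2, 3, 4, 5, 6, 9, 10}) = 7
G(43) = mex({0, 1, 3, 4, 5, 7, 9, 10, 12, 15}) = 2
G(44) = mex({0, 2, 3, 4, 5, 6, 7, 9, 10, 12, 15}) = 1
Therefore G(44) = 1.

1


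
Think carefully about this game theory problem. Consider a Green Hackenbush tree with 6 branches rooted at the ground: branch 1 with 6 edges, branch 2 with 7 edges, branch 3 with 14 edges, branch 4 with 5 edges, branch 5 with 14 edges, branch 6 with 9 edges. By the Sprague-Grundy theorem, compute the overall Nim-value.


The tree has 6 branches from the ground vertex.
In Green Hackenbush, the Nim-value of a simple path of length k is k.
Branch 1: length 6, Nim-value = 6
Branch 2: length 7, Nim-value = 7
Branch 3: length 14, Nim-value = 14
Branch 4: length 5, Nim-value = 5
Branch 5: length 14, Nim-value = 14
Branch 6: length 9, Nim-value = 9
Total Nim-value = XOR of all branch values:
0 XOR 6 = 6
6 XOR 7 = 1
1 XOR 14 = 15
15 XOR 5 = 10
10 XOR 14 = 4
4 XOR 9 = 13
Nim-value of the tree = 13

13


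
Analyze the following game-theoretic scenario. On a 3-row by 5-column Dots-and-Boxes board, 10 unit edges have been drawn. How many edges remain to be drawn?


Grid: 3 x 5 boxes, i.e. 4 rows and 6 columns of dots.
Horizontal edges: (rows + 1) * cols = 4 * 5 = 20
Vertical edges: rows * (cols + 1) = 3 * 6 = 18
Total edges: 20 + 18 = 38
Edges drawn: 10
Remaining: 38 - 10 = 28

28


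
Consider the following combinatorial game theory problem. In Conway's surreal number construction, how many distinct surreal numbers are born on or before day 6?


Day 0: {|} = 0 is born. Count = 1.
Day n: the number of surreal numbers born by day n is 2^(n+1) - 1.
By day 0: 2^1 - 1 = 1
By day 1: 2^2 - 1 = 3
By day 2: 2^3 - 1 = 7
By day 3: 2^4 - 1 = 15
By day 4: 2^5 - 1 = 31
By day 5: 2^6 - 1 = 63
By day 6: 2^7 - 1 = 127
By day 6: 127 surreal numbers.

127


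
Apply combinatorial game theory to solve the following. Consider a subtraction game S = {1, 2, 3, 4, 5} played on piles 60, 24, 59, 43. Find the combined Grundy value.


Subtraction set: {1, 2, 3, 4, 5}
For this subtraction set, G(n) = n mod 6 (period = max + 1 = 6).
Pile 1 (size 60): G(60) = 60 mod 6 = 0
Pile 2 (size 24): G(24) = 24 mod 6 = 0
Pile 3 (size 59): G(59) = 59 mod 6 = 5
Pile 4 (size 43): G(43) = 43 mod 6 = 1
Total Grundy value = XOR of all: 0 XOR 0 XOR 5 XOR 1 = 4

4


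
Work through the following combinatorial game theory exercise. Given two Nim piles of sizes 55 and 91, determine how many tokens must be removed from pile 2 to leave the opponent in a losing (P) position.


Piles: 55 and 91
Current XOR: 55 XOR 91 = 108 (non-zero, so this is an N-position).
To make the XOR zero, we need to find a move that balances the piles.
For pile 2 (size 91): target = 91 XOR 108 = 55
We reduce pile 2 from 91 to 55.
Tokens removed: 91 - 55 = 36
Verification: 55 XOR 55 = 0

36


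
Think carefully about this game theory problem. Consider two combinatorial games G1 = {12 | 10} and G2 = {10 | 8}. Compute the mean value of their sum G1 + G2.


G1 = {12 | 10}, G2 = {10 | 8}
Each is a switch {a | b} with numbers a > b; its mean value is (a + b)/2, and mean value is additive over game sums: m(G1 + G2) = m(G1) + m(G2).
Mean of G1 = (12 + (10))/2 = 22/2 = 11
Mean of G2 = (10 + (8))/2 = 18/2 = 9
Mean of G1 + G2 = 11 + 9 = 20

20


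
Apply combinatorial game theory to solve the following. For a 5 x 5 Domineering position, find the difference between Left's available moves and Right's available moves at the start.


Board is 5 x 5 (rows x cols).
Left (vertical) placements: (rows-1) * cols = 4 * 5 = 20
Right (horizontal) placements: rows * (cols-1) = 5 * 4 = 20
Advantage = Left - Right = 20 - 20 = 0

0


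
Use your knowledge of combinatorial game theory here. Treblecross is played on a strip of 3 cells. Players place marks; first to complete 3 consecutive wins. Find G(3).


Treblecross: place X on empty cells; 3-in-a-row wins.
Playing within two cells of an existing X lets the opponent win at once, so sensible play treats the cells i-2..i+2 around each X as dead. The player left with no safe cell loses, so this is a normal-play take-away game on strips of safe cells.
Placing X at cell i (0-indexed) of a strip of k safe cells leaves independent strips of sizes max(0, i-2) and max(0, k-i-3). Hence G(k) = mex{ G(max(0,i-2)) XOR G(max(0,k-i-3)) : 0 <= i < k }, with G(0) = 0.
G(1): splits (0,0):0^0=0 -> mex({0}) = 1
G(2): splits (0,0):0^0=0 -> mex({0}) = 1
G(3): splits (0,0):0^0=0 -> mex({0}) = 1
Therefore G(3) = 1.

1


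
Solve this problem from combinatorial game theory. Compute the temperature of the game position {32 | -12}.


The game is {32 | -12}, a switch {a | b} with numbers a > b.
Cooling {a | b} by t gives {a - t | b + t}, which stops being hot when a - t = b + t, i.e. at t = (a - b)/2. So the temperature of a switch is (a - b)/2.
Temperature = (Left option - Right option) / 2
= (32 - (-12)) / 2
= 44 / 2
= 22

22


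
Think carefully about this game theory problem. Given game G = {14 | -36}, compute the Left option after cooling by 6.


Original game: {14 | -36} (a switch {a | b} with a > b).
Cooling by t (for t below the temperature (a - b)/2 = 25) taxes each move by t: {a | b} cooled by t is {a - t | b + t}.
Cooling amount: t = 6
Cooled Left option: 14 - 6 = 8
Cooled Right option: -36 + 6 = -30
Cooled game: {8 | -30}
Left option = 8

8


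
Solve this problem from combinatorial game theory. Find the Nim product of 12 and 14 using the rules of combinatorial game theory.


Nim multiplication is bilinear over XOR: (u XOR v) * w = (u*w) XOR (v*w).
So we split each operand into its bit components and XOR the pairwise Nim products.
12 = 4 + 8 (as XOR of powers of 2).
14 = 2 + 4 + 8 (as XOR of powers of 2).
Using the standard Nim-product table on single bits:
  2*2 = 3,   2*4 = 8,   2*8 = 12,
  4*4 = 6,   4*8 = 11,  8*8 = 13,
and  1*x = x (identity), k*l = l*k (commutative).
Pairwise Nim products:
  4 * 2 = 8
  4 * 4 = 6
  4 * 8 = 11
  8 * 2 = 12
  8 * 4 = 11
  8 * 8 = 13
XOR them: 8 XOR 6 XOR 11 XOR 12 XOR 11 XOR 13 = 15.
Result: 12 * 14 = 15 (in Nim).

15


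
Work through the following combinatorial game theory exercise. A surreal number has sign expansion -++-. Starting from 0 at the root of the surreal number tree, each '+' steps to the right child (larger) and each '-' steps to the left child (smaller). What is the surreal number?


Sign expansion: -++-
Rule: track bounds (lo, hi), initially (-inf, +inf). On '+', the current value becomes lo and we move to the simplest number in (value, hi): value + 1 if hi = +inf, otherwise the midpoint (value + hi)/2. On '-', the current value becomes hi and we move to value - 1 if lo = -inf, otherwise the midpoint (lo + value)/2.
Start at 0.
Step 1: sign = -, move left. Bounds: (-inf, 0). Value = -1
Step 2: sign = +, move right. Bounds: (-1, 0). Value = -1/2
Step 3: sign = +, move right. Bounds: (-1/2, 0). Value = -1/4
Step 4: sign = -, move left. Bounds: (-1/2, -1/4). Value = -3/8
The surreal number with sign expansion -++- is -3/8.

-3/8


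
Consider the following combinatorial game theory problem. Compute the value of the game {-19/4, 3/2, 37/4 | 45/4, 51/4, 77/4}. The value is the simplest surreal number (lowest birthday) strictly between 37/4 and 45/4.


Left options: {-19/4, 3/2, 37/4}, max = 37/4
Right options: {45/4, 51/4, 77/4}, min = 45/4
All options are numbers and max(Left) < min(Right), so by the simplicity theorem the value is the simplest (earliest-born) number strictly between 37/4 and 45/4.
Integers 10 through 11 all lie strictly between 37/4 and 45/4.
Among integers, the simplest (lowest birthday = smallest |n|; 0 is born on day 0, +-n on day n) is 10.
No non-integer in the interval can be simpler: if x is a non-integer in the interval, then floor(x) or ceil(x) also lies in the interval (the interval contains an integer), and both are proper prefixes of x's sign expansion, i.e. born earlier. So the game value is 10.
Game value = 10

10


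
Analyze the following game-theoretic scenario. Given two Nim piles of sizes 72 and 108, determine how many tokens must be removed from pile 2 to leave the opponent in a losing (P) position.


Piles: 72 and 108
Current XOR: 72 XOR 108 = 36 (non-zero, so this is an N-position).
To make the XOR zero, we need to find a move that balances the piles.
For pile 2 (size 108): target = 108 XOR 36 = 72
We reduce pile 2 from 108 to 72.
Tokens removed: 108 - 72 = 36
Verification: 72 XOR 72 = 0

36


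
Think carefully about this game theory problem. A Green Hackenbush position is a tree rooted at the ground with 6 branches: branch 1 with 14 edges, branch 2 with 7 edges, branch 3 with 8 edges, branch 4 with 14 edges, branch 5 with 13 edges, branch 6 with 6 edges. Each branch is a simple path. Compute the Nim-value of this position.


The tree has 6 branches from the ground vertex.
In Green Hackenbush, the Nim-value of a simple path of length k is k.
Branch 1: length 14, Nim-value = 14
Branch 2: length 7, Nim-value = 7
Branch 3: length 8, Nim-value = 8
Branch 4: length 14, Nim-value = 14
Branch 5: length 13, Nim-value = 13
Branch 6: length 6, Nim-value = 6
Total Nim-value = XOR of all branch values:
0 XOR 14 = 14
14 XOR 7 = 9
9 XOR 8 = 1
1 XOR 14 = 15
15 XOR 13 = 2
2 XOR 6 = 4
Nim-value of the tree = 4

4


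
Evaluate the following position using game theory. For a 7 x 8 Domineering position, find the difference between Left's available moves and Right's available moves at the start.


Board is 7 x 8 (rows x cols).
Left (vertical) placements: (rows-1) * cols = 6 * 8 = 48
Right (horizontal) placements: rows * (cols-1) = 7 * 7 = 49
Advantage = Left - Right = 48 - 49 = -1

-1


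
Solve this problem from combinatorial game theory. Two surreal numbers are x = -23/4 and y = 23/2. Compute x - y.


x = -23/4, y = 23/2
Converting to common denominator: 4
x = -23/4, y = 46/4
x - y = -23/4 - 23/2 = -69/4

-69/4


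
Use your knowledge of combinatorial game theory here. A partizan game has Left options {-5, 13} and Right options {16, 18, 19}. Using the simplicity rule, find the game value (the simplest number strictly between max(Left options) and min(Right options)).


Left options: {-5, 13}, max = 13
Right options: {16, 18, 19}, min = 16
All options are numbers and max(Left) < min(Right), so by the simplicity theorem the value is the simplest (earliest-born) number strictly between 13 and 16.
Integers 14 through 15 all lie strictly between 13 and 16.
Among integers, the simplest (lowest birthday = smallest |n|; 0 is born on day 0, +-n on day n) is 14.
No non-integer in the interval can be simpler: if x is a non-integer in the interval, then floor(x) or ceil(x) also lies in the interval (the interval contains an integer), and both are proper prefixes of x's sign expansion, i.e. born earlier. So the game value is 14.
Game value = 14

14


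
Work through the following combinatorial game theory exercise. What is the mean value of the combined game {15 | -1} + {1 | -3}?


G1 = {15 | -1}, G2 = {1 | -3}
Each is a switch {a | b} with numbers a > b; its mean value is (a + b)/2, and mean value is additive over game sums: m(G1 + G2) = m(G1) + m(G2).
Mean of G1 = (15 + (-1))/2 = 14/2 = 7
Mean of G2 = (1 + (-3))/2 = -2/2 = -1
Mean of G1 + G2 = 7 + -1 = 6

6


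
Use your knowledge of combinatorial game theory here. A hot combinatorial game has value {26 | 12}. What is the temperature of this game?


The game is {26 | 12}, a switch {a | b} with numbers a > b.
Cooling {a | b} by t gives {a - t | b + t}, which stops being hot when a - t = b + t, i.e. at t = (a - b)/2. So the temperature of a switch is (a - b)/2.
Temperature = (Left option - Right option) / 2
= (26 - (12)) / 2
= 14 / 2
= 7

7


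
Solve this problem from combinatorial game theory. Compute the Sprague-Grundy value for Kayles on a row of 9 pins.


Kayles: a move removes 1 or 2 adjacent pins from a contiguous row.
Removing pins from a row of k leaves two independent rows (a, b) with a + b = k - 1 (one pin) or a + b = k - 2 (two pins); an end removal gives a = 0.
By Sprague-Grundy, G(k) = mex{ G(a) XOR G(b) } over all these splits. G(0) = 0.
G(1): splits (0,0):0^0=0 -> mex({0}) = 1
G(2): splits (0,1):0^1=1 (0,0):0^0=0 -> mex({0, 1}) = 2
G(3): splits (0,2):0^2=2 (1,1):1^1=0 (0,1):0^1=1 -> mex({0, 1, 2}) = 3
G(4): splits (0,3):0^3=3 (1,2):1^2=3 (0,2):0^2=2 (1,1):1^1=0 -> mex({0, 2, 3}) = 1
G(5): splits (0,4):0^1=1 (1,3):1^3=2 (2,2):2^2=0 (0,3):0^3=3 (1,2):1^2=3 -> mex({0, 1, 2, 3}) = 4
G(6) = mex({0, 1, 2, 4}) = 3
G(7) = mex({0, 1, 3, 4, 5}) = 2
G(8) = mex({0, 2, 3, 5, 6}) = 1
G(9) = mex({0, 1, 2, 3, 6, 7}) = 4
Therefore G(9) = 4.

4


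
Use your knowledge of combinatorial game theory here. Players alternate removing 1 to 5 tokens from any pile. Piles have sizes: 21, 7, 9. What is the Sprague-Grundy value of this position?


Subtraction set: {1, 2, 3, 4, 5}
For this subtraction set, G(n) = n mod 6 (period = max + 1 = 6).
Pile 1 (size 21): G(21) = 21 mod 6 = 3
Pile 2 (size 7): G(7) = 7 mod 6 = 1
Pile 3 (size 9): G(9) = 9 mod 6 = 3
Total Grundy value = XOR of all: 3 XOR 1 XOR 3 = 1

1


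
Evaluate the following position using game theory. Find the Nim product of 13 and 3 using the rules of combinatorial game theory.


Nim multiplication is bilinear over XOR: (u XOR v) * w = (u*w) XOR (v*w).
So we split each operand into its bit components and XOR the pairwise Nim products.
13 = 1 + 4 + 8 (as XOR of powers of 2).
3 = 1 + 2 (as XOR of powers of 2).
Using the standard Nim-product table on single bits:
  2*2 = 3,   2*4 = 8,   2*8 = 12,
  4*4 = 6,   4*8 = 11,  8*8 = 13,
and  1*x = x (identity), k*l = l*k (commutative).
Pairwise Nim products:
  1 * 1 = 1
  1 * 2 = 2
  4 * 1 = 4
  4 * 2 = 8
  8 * 1 = 8
  8 * 2 = 12
XOR them: 1 XOR 2 XOR 4 XOR 8 XOR 8 XOR 12 = 11.
Result: 13 * 3 = 11 (in Nim).

11


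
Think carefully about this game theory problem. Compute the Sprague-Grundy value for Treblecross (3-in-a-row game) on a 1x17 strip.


Treblecross: place X on empty cells; 3-in-a-row wins.
Playing within two cells of an existing X lets the opponent win at once, so sensible play treats the cells i-2..i+2 around each X as dead. The player left with no safe cell loses, so this is a normal-play take-away game on strips of safe cells.
Placing X at cell i (0-indexed) of a strip of k safe cells leaves independent strips of sizes max(0, i-2) and max(0, k-i-3). Hence G(k) = mex{ G(max(0,i-2)) XOR G(max(0,k-i-3)) : 0 <= i < k }, with G(0) = 0.
G(1): splits (0,0):0^0=0 -> mex({0}) = 1
G(2): splits (0,0):0^0=0 -> mex({0}) = 1
G(3): splits (0,0):0^0=0 -> mex({0}) = 1
G(4): splits (0,1):0^1=1 (0,0):0^0=0 -> mex({0, 1}) = 2
G(5): splits (0,2):0^1=1 (0,1):0^1=1 (0,0):0^0=0 -> mex({0, 1}) = 2
G(6) = mex({1}) = 0
G(7) = mex({0, 1, 2}) = 3
G(8) = mex({0, 1, 2}) = 3
G(9) = mex({0, 2}) = 1
G(10) = mex({0, 2, 3}) = 1
G(11) = mex({0, 3}) = 1
G(12) = mex({1, 3}) = 0
G(13) = mex({0, 1, 2, 3}) = 4
G(14) = mex({0, 1, 2}) = 3
G(15) = mex({0, 1, 2}) = 3
G(16) = mex({0, 1, 2, 4}) = 3
G(17) = mex({0, 1, 3, 4}) = 2
Therefore G(17) = 2.

2


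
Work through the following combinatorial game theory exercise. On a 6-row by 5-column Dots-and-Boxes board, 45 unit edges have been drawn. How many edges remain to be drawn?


Grid: 6 x 5 boxes, i.e. 7 rows and 6 columns of dots.
Horizontal edges: (rows + 1) * cols = 7 * 5 = 35
Vertical edges: rows * (cols + 1) = 6 * 6 = 36
Total edges: 35 + 36 = 71
Edges drawn: 45
Remaining: 71 - 45 = 26

26


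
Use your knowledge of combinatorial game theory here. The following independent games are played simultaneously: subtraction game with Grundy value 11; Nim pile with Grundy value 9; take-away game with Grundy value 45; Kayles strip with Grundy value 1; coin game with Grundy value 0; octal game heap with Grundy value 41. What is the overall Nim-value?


By the Sprague-Grundy theorem, the Grundy value of a sum of games is the XOR of individual Grundy values.
subtraction game: Grundy value = 11. Running XOR: 0 XOR 11 = 11
Nim pile: Grundy value = 9. Running XOR: 11 XOR 9 = 2
take-away game: Grundy value = 45. Running XOR: 2 XOR 45 = 47
Kayles strip: Grundy value = 1. Running XOR: 47 XOR 1 = 46
coin game: Grundy value = 0. Running XOR: 46 XOR 0 = 46
octal game heap: Grundy value = 41. Running XOR: 46 XOR 41 = 7
The combined Grundy value is 7.

7


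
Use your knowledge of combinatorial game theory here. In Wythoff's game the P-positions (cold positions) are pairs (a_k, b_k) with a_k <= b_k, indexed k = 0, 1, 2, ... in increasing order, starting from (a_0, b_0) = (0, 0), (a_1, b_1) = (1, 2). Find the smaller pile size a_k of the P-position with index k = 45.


By Wythoff's theorem, a_k = floor(k * phi) and b_k = floor(k * phi^2) = a_k + k, where phi = (1 + sqrt(5))/2 is the golden ratio.
phi = (1 + sqrt(5))/2 = 1.618034
k = 45
k * phi = 45 * 1.618034 = 72.811529
a_45 = floor(k * phi) = 72

72


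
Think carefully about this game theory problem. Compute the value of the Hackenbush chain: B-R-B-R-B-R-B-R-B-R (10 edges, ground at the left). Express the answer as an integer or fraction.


Edges (from ground): B-R-B-R-B-R-B-R-B-R
By Berlekamp's sign-expansion rule, a Blue-Red Hackenbush stalk has the value of the surreal number whose sign sequence is the edge sequence with B -> + and R -> -.
Sign sequence: +-+-+-+-+-
Trace the sign expansion in the surreal number tree, starting from 0:
Edge 1: B (sign +) -> bounds (0, +inf), value = 1
Edge 2: R (sign -) -> bounds (0, 1), value = 1/2
Edge 3: B (sign +) -> bounds (1/2, 1), value = 3/4
Edge 4: R (sign -) -> bounds (1/2, 3/4), value = 5/8
Edge 5: B (sign +) -> bounds (5/8, 3/4), value = 11/16
Edge 6: R (sign -) -> bounds (5/8, 11/16), value = 21/32
Edge 7: B (sign +) -> bounds (21/32, 11/16), value = 43/64
Edge 8: R (sign -) -> bounds (21/32, 43/64), value = 85/128
Edge 9: B (sign +) -> bounds (85/128, 43/64), value = 171/256
Edge 10: R (sign -) -> bounds (85/128, 171/256), value = 341/512
Game value = 341/512

341/512


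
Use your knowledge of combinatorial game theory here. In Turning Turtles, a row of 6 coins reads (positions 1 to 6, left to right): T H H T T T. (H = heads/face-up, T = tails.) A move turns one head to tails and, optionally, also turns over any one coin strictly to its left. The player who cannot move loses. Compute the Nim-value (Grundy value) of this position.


Coins: T H H T T T
Key fact: a single head at position k behaves exactly like a Nim heap of size k (turning it to T and optionally flipping a coin at j < k corresponds to moving the heap from k to j, or to 0), and heads combine as a disjunctive sum (two heads at the same place would cancel, matching j XOR j = 0). So the Nim-value is the XOR of the 1-indexed positions of the heads.
Face-up positions (1-indexed): [2, 3]
XOR 0 with 2: 0 XOR 2 = 2
XOR 2 with 3: 2 XOR 3 = 1
Nim-value = 1

1


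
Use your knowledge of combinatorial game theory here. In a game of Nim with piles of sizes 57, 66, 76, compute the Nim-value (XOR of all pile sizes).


We need the XOR (exclusive or) of all pile sizes.
After XOR-ing pile 1 (size 57): 0 XOR 57 = 57
After XOR-ing pile 2 (size 66): 57 XOR 66 = 123
After XOR-ing pile 3 (size 76): 123 XOR 76 = 55
The Nim-value of this position is 55.

55


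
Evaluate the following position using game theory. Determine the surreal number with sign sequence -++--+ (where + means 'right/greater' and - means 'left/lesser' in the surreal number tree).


Sign expansion: -++--+
Rule: track bounds (lo, hi), initially (-inf, +inf). On '+', the current value becomes lo and we move to the simplest number in (value, hi): value + 1 if hi = +inf, otherwise the midpoint (value + hi)/2. On '-', the current value becomes hi and we move to value - 1 if lo = -inf, otherwise the midpoint (lo + value)/2.
Start at 0.
Step 1: sign = -, move left. Bounds: (-inf, 0). Value = -1
Step 2: sign = +, move right. Bounds: (-1, 0). Value = -1/2
Step 3: sign = +, move right. Bounds: (-1/2, 0). Value = -1/4
Step 4: sign = -, move left. Bounds: (-1/2, -1/4). Value = -3/8
Step 5: sign = -, move left. Bounds: (-1/2, -3/8). Value = -7/16
Step 6: sign = +, move right. Bounds: (-7/16, -3/8). Value = -13/32
The surreal number with sign expansion -++--+ is -13/32.

-13/32
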